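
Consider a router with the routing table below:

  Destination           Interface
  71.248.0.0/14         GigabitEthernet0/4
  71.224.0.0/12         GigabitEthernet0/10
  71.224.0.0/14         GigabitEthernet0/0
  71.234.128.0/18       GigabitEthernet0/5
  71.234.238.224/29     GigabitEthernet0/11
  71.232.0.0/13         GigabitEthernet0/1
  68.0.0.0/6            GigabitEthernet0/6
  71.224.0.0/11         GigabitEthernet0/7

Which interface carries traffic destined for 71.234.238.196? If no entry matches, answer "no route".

Routes whose prefix contains 71.234.238.196:
  68.0.0.0/6 (68.0.0.0 - 71.255.255.255) -> GigabitEthernet0/6
  71.224.0.0/11 (71.224.0.0 - 71.255.255.255) -> GigabitEthernet0/7
  71.224.0.0/12 (71.224.0.0 - 71.239.255.255) -> GigabitEthernet0/10
  71.232.0.0/13 (71.232.0.0 - 71.239.255.255) -> GigabitEthernet0/1
More-specific entries that do NOT match:
  71.234.238.224/29 (71.234.238.224 - 71.234.238.231) does not contain 71.234.238.196
  71.234.128.0/18 (71.234.128.0 - 71.234.191.255) does not contain 71.234.238.196
  71.248.0.0/14 (71.248.0.0 - 71.251.255.255) does not contain 71.234.238.196
  71.224.0.0/14 (71.224.0.0 - 71.227.255.255) does not contain 71.234.238.196
Longest matching prefix is /13 -> interface GigabitEthernet0/1.

GigabitEthernet0/1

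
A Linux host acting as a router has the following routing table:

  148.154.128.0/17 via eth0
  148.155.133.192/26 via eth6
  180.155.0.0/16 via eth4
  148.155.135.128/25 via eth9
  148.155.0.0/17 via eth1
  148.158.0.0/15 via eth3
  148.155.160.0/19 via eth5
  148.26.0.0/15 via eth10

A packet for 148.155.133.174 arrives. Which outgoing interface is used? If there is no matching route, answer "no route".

No entry's prefix contains 148.155.133.174; there is no default route.

no route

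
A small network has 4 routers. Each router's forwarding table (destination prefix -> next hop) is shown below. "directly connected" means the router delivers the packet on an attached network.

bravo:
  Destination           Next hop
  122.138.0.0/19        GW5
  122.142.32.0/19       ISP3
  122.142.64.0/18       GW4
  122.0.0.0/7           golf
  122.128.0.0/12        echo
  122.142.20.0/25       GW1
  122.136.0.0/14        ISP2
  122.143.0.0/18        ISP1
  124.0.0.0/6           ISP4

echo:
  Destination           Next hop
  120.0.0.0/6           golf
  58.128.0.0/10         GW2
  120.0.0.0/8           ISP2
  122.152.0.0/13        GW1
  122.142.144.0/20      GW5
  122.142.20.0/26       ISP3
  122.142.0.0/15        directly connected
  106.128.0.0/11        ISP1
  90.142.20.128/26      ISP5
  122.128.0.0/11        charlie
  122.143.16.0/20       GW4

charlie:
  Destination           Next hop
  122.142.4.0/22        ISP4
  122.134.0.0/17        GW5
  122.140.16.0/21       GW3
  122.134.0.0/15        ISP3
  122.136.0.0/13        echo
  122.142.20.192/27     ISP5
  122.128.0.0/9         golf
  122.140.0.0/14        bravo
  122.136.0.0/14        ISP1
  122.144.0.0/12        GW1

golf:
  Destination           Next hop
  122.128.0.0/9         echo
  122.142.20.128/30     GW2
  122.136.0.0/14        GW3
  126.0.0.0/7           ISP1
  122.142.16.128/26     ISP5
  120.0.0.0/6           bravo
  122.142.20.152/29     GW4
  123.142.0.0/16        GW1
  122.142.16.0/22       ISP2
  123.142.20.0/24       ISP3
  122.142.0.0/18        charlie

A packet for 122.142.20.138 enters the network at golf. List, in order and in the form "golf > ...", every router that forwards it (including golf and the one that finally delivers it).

At golf: longest match for 122.142.20.138 is 122.142.0.0/18 -> charlie
At charlie: longest match for 122.142.20.138 is 122.140.0.0/14 -> bravo
At bravo: longest match for 122.142.20.138 is 122.128.0.0/12 -> echo
At echo: longest match for 122.142.20.138 is 122.142.0.0/15 -> directly connected

golf > charlie > bravo > echo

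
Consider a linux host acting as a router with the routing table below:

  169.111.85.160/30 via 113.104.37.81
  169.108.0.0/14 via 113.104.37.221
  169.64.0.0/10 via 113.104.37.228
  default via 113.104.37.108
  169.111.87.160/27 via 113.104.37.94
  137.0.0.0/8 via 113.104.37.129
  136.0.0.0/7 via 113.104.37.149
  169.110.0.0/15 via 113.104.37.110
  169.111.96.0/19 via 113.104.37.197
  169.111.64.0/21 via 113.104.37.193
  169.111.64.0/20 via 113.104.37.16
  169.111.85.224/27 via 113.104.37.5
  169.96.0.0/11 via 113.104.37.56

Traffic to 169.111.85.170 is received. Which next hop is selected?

Routes whose prefix contains 169.111.85.170:
  0.0.0.0/0 (default, matches everything) -> 113.104.37.108
  169.64.0.0/10 (169.64.0.0 - 169.127.255.255) -> 113.104.37.228
  169.96.0.0/11 (169.96.0.0 - 169.127.255.255) -> 113.104.37.56
  169.108.0.0/14 (169.108.0.0 - 169.111.255.255) -> 113.104.37.221
  169.110.0.0/15 (169.110.0.0 - 169.111.255.255) -> 113.104.37.110
More-specific entries that do NOT match:
  169.111.85.160/30 (169.111.85.160 - 169.111.85.163) does not contain 169.111.85.170
  169.111.87.160/27 (169.111.87.160 - 169.111.87.191) does not contain 169.111.85.170
  169.111.85.224/27 (169.111.85.224 - 169.111.85.255) does not contain 169.111.85.170
  169.111.64.0/21 (169.111.64.0 - 169.111.71.255) does not contain 169.111.85.170
  169.111.64.0/20 (169.111.64.0 - 169.111.79.255) does not contain 169.111.85.170
  169.111.96.0/19 (169.111.96.0 - 169.111.127.255) does not contain 169.111.85.170
Longest matching prefix is /15 -> next hop 113.104.37.110.

113.104.37.110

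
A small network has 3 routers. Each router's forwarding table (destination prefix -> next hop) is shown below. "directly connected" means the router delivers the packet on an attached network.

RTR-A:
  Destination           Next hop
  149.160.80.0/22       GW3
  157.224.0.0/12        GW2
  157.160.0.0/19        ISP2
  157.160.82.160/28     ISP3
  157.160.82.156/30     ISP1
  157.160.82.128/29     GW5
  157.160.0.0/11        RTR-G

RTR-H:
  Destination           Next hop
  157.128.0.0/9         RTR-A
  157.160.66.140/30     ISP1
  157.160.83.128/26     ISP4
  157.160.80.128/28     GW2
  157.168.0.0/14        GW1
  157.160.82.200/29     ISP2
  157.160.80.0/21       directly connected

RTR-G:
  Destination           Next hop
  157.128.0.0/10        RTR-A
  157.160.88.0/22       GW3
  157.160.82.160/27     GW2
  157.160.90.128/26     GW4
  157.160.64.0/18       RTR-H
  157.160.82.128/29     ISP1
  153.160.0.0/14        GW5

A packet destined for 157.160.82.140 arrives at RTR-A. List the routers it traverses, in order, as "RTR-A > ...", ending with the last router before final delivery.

At RTR-A: longest match for 157.160.82.140 is 157.160.0.0/11 -> RTR-G
At RTR-G: longest match for 157.160.82.140 is 157.160.64.0/18 -> RTR-H
At RTR-H: longest match for 157.160.82.140 is 157.160.80.0/21 -> directly connected

RTR-A > RTR-G > RTR-H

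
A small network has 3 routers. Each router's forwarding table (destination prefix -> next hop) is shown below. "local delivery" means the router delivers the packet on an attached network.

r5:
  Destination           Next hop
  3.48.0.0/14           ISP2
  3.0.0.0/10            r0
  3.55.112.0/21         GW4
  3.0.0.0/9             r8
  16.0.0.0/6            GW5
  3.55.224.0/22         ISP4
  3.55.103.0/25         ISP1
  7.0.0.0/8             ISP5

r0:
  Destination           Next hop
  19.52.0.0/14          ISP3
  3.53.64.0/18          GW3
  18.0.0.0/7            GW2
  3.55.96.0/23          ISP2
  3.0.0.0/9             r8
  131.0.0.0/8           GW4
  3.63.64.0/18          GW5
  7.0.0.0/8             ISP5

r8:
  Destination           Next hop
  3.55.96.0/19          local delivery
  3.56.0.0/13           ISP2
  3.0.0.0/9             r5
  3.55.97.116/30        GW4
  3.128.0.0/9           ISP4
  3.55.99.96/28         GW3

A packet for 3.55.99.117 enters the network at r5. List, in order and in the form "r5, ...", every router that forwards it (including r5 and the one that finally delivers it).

At r5: longest match for 3.55.99.117 is 3.0.0.0/10 -> r0
At r0: longest match for 3.55.99.117 is 3.0.0.0/9 -> r8
At r8: longest match for 3.55.99.117 is 3.55.96.0/19 -> local delivery

r5, r0, r8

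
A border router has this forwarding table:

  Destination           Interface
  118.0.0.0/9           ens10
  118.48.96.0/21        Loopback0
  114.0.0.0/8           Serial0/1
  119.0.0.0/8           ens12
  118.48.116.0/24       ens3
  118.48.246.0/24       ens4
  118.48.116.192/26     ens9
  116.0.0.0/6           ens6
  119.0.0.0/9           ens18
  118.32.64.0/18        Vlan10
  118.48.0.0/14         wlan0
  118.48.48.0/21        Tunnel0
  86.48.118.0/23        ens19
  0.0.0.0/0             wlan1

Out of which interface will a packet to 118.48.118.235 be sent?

wlan0

Routes whose prefix contains 118.48.118.235:
  0.0.0.0/0 (default, matches everything) -> wlan1
  116.0.0.0/6 (116.0.0.0 - 119.255.255.255) -> ens6
  118.0.0.0/9 (118.0.0.0 - 118.127.255.255) -> ens10
  118.48.0.0/14 (118.48.0.0 - 118.51.255.255) -> wlan0
More-specific entries that do NOT match:
  118.48.116.192/26 (118.48.116.192 - 118.48.116.255) does not contain 118.48.118.235
  118.48.116.0/24 (118.48.116.0 - 118.48.116.255) does not contain 118.48.118.235
  118.48.246.0/24 (118.48.246.0 - 118.48.246.255) does not contain 118.48.118.235
  86.48.118.0/23 (86.48.118.0 - 86.48.119.255) does not contain 118.48.118.235
  118.48.96.0/21 (118.48.96.0 - 118.48.103.255) does not contain 118.48.118.235
  118.48.48.0/21 (118.48.48.0 - 118.48.55.255) does not contain 118.48.118.235
  118.32.64.0/18 (118.32.64.0 - 118.32.127.255) does not contain 118.48.118.235
Longest matching prefix is /14 -> interface wlan0.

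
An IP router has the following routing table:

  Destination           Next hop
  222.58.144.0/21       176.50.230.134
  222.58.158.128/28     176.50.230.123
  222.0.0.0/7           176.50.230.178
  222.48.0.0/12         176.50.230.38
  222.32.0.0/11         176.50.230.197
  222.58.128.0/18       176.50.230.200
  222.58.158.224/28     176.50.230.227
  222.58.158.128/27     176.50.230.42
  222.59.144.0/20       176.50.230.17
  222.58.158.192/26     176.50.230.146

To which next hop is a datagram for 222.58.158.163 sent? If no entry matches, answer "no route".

176.50.230.200

Routes whose prefix contains 222.58.158.163:
  222.0.0.0/7 (222.0.0.0 - 223.255.255.255) -> 176.50.230.178
  222.32.0.0/11 (222.32.0.0 - 222.63.255.255) -> 176.50.230.197
  222.48.0.0/12 (222.48.0.0 - 222.63.255.255) -> 176.50.230.38
  222.58.128.0/18 (222.58.128.0 - 222.58.191.255) -> 176.50.230.200
More-specific entries that do NOT match:
  222.58.158.128/28 (222.58.158.128 - 222.58.158.143) does not contain 222.58.158.163
  222.58.158.224/28 (222.58.158.224 - 222.58.158.239) does not contain 222.58.158.163
  222.58.158.128/27 (222.58.158.128 - 222.58.158.159) does not contain 222.58.158.163
  222.58.158.192/26 (222.58.158.192 - 222.58.158.255) does not contain 222.58.158.163
  222.58.144.0/21 (222.58.144.0 - 222.58.151.255) does not contain 222.58.158.163
  222.59.144.0/20 (222.59.144.0 - 222.59.159.255) does not contain 222.58.158.163
Longest matching prefix is /18 -> next hop 176.50.230.200.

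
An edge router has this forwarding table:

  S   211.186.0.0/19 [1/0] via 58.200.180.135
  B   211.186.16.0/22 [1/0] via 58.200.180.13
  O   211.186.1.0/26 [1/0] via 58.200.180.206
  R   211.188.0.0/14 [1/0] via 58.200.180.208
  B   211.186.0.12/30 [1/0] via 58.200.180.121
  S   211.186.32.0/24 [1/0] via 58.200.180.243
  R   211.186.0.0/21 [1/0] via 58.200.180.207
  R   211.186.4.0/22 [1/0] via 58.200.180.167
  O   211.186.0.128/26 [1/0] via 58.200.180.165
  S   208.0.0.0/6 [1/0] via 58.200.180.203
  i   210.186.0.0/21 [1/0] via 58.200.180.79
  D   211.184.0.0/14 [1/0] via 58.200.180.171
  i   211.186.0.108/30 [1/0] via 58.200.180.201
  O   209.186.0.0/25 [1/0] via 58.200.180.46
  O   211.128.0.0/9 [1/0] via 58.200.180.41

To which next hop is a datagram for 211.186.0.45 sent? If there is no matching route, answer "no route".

58.200.180.207

Routes whose prefix contains 211.186.0.45:
  208.0.0.0/6 (208.0.0.0 - 211.255.255.255) -> 58.200.180.203
  211.128.0.0/9 (211.128.0.0 - 211.255.255.255) -> 58.200.180.41
  211.184.0.0/14 (211.184.0.0 - 211.187.255.255) -> 58.200.180.171
  211.186.0.0/19 (211.186.0.0 - 211.186.31.255) -> 58.200.180.135
  211.186.0.0/21 (211.186.0.0 - 211.186.7.255) -> 58.200.180.207
More-specific entries that do NOT match:
  211.186.0.12/30 (211.186.0.12 - 211.186.0.15) does not contain 211.186.0.45
  211.186.0.108/30 (211.186.0.108 - 211.186.0.111) does not contain 211.186.0.45
  211.186.1.0/26 (211.186.1.0 - 211.186.1.63) does not contain 211.186.0.45
  211.186.0.128/26 (211.186.0.128 - 211.186.0.191) does not contain 211.186.0.45
  209.186.0.0/25 (209.186.0.0 - 209.186.0.127) does not contain 211.186.0.45
  211.186.32.0/24 (211.186.32.0 - 211.186.32.255) does not contain 211.186.0.45
  211.186.16.0/22 (211.186.16.0 - 211.186.19.255) does not contain 211.186.0.45
  211.186.4.0/22 (211.186.4.0 - 211.186.7.255) does not contain 211.186.0.45
Longest matching prefix is /21 -> next hop 58.200.180.207.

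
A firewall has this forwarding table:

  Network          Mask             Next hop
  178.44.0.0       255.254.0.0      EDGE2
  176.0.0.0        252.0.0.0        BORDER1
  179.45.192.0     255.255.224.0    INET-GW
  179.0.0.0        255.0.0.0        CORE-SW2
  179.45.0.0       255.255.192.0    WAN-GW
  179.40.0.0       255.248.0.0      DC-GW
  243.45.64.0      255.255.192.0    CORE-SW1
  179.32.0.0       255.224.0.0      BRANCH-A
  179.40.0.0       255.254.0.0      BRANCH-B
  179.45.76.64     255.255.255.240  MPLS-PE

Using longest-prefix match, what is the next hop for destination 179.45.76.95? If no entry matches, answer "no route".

Routes whose prefix contains 179.45.76.95:
  176.0.0.0/6 (176.0.0.0 - 179.255.255.255) -> BORDER1
  179.0.0.0/8 (179.0.0.0 - 179.255.255.255) -> CORE-SW2
  179.32.0.0/11 (179.32.0.0 - 179.63.255.255) -> BRANCH-A
  179.40.0.0/13 (179.40.0.0 - 179.47.255.255) -> DC-GW
More-specific entries that do NOT match:
  179.45.76.64/28 (179.45.76.64 - 179.45.76.79) does not contain 179.45.76.95
  179.45.192.0/19 (179.45.192.0 - 179.45.223.255) does not contain 179.45.76.95
  179.45.0.0/18 (179.45.0.0 - 179.45.63.255) does not contain 179.45.76.95
  243.45.64.0/18 (243.45.64.0 - 243.45.127.255) does not contain 179.45.76.95
  178.44.0.0/15 (178.44.0.0 - 178.45.255.255) does not contain 179.45.76.95
  179.40.0.0/15 (179.40.0.0 - 179.41.255.255) does not contain 179.45.76.95
Longest matching prefix is /13 -> next hop DC-GW.

DC-GW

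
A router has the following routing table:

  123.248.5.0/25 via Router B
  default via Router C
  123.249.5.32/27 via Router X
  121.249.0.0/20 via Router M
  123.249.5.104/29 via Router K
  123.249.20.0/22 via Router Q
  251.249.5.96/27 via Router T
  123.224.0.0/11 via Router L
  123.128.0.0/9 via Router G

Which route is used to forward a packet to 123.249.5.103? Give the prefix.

123.224.0.0/11

Entries matching 123.249.5.103:
  0.0.0.0/0 (default, matches everything)
  123.128.0.0/9 (123.128.0.0 - 123.255.255.255)
  123.224.0.0/11 (123.224.0.0 - 123.255.255.255)
Most specific is 123.224.0.0/11.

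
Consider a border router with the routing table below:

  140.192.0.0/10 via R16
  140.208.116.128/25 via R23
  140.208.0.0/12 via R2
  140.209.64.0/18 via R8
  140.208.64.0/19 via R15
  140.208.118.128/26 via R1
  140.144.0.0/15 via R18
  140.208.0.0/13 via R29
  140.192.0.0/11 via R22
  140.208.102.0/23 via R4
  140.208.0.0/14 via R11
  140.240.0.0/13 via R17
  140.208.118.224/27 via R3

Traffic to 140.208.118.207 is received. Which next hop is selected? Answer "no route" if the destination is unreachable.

Routes whose prefix contains 140.208.118.207:
  140.192.0.0/10 (140.192.0.0 - 140.255.255.255) -> R16
  140.192.0.0/11 (140.192.0.0 - 140.223.255.255) -> R22
  140.208.0.0/12 (140.208.0.0 - 140.223.255.255) -> R2
  140.208.0.0/13 (140.208.0.0 - 140.215.255.255) -> R29
  140.208.0.0/14 (140.208.0.0 - 140.211.255.255) -> R11
More-specific entries that do NOT match:
  140.208.118.224/27 (140.208.118.224 - 140.208.118.255) does not contain 140.208.118.207
  140.208.118.128/26 (140.208.118.128 - 140.208.118.191) does not contain 140.208.118.207
  140.208.116.128/25 (140.208.116.128 - 140.208.116.255) does not contain 140.208.118.207
  140.208.102.0/23 (140.208.102.0 - 140.208.103.255) does not contain 140.208.118.207
  140.208.64.0/19 (140.208.64.0 - 140.208.95.255) does not contain 140.208.118.207
  140.209.64.0/18 (140.209.64.0 - 140.209.127.255) does not contain 140.208.118.207
  140.144.0.0/15 (140.144.0.0 - 140.145.255.255) does not contain 140.208.118.207
Longest matching prefix is /14 -> next hop R11.

R11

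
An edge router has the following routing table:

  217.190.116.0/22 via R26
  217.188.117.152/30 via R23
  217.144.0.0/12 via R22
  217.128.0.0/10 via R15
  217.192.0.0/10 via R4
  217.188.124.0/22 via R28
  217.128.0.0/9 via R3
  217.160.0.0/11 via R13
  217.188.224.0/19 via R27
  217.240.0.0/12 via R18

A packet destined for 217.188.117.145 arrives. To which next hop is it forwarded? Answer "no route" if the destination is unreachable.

Routes whose prefix contains 217.188.117.145:
  217.128.0.0/9 (217.128.0.0 - 217.255.255.255) -> R3
  217.128.0.0/10 (217.128.0.0 - 217.191.255.255) -> R15
  217.160.0.0/11 (217.160.0.0 - 217.191.255.255) -> R13
More-specific entries that do NOT match:
  217.188.117.152/30 (217.188.117.152 - 217.188.117.155) does not contain 217.188.117.145
  217.190.116.0/22 (217.190.116.0 - 217.190.119.255) does not contain 217.188.117.145
  217.188.124.0/22 (217.188.124.0 - 217.188.127.255) does not contain 217.188.117.145
  217.188.224.0/19 (217.188.224.0 - 217.188.255.255) does not contain 217.188.117.145
  217.144.0.0/12 (217.144.0.0 - 217.159.255.255) does not contain 217.188.117.145
  217.240.0.0/12 (217.240.0.0 - 217.255.255.255) does not contain 217.188.117.145
Longest matching prefix is /11 -> next hop R13.

R13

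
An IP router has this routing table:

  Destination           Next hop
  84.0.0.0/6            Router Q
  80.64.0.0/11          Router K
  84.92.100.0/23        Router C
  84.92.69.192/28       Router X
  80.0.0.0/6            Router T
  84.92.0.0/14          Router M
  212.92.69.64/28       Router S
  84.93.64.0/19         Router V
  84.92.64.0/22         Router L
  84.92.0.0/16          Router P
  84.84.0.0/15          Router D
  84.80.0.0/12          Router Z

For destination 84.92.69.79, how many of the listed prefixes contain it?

Prefixes containing 84.92.69.79:
  84.0.0.0/6 (84.0.0.0 - 87.255.255.255)
  84.80.0.0/12 (84.80.0.0 - 84.95.255.255)
  84.92.0.0/14 (84.92.0.0 - 84.95.255.255)
  84.92.0.0/16 (84.92.0.0 - 84.92.255.255)
Total matching entries: 4.

4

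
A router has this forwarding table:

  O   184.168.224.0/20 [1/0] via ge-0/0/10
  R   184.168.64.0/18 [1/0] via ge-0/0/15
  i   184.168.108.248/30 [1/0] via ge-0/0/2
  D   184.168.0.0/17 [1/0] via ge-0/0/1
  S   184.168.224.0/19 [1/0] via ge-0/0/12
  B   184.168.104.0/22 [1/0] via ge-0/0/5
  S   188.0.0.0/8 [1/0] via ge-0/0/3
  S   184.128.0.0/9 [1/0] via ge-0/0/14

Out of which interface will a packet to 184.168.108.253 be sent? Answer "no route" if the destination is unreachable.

Routes whose prefix contains 184.168.108.253:
  184.128.0.0/9 (184.128.0.0 - 184.255.255.255) -> ge-0/0/14
  184.168.0.0/17 (184.168.0.0 - 184.168.127.255) -> ge-0/0/1
  184.168.64.0/18 (184.168.64.0 - 184.168.127.255) -> ge-0/0/15
More-specific entries that do NOT match:
  184.168.108.248/30 (184.168.108.248 - 184.168.108.251) does not contain 184.168.108.253
  184.168.104.0/22 (184.168.104.0 - 184.168.107.255) does not contain 184.168.108.253
  184.168.224.0/20 (184.168.224.0 - 184.168.239.255) does not contain 184.168.108.253
  184.168.224.0/19 (184.168.224.0 - 184.168.255.255) does not contain 184.168.108.253
Longest matching prefix is /18 -> interface ge-0/0/15.

ge-0/0/15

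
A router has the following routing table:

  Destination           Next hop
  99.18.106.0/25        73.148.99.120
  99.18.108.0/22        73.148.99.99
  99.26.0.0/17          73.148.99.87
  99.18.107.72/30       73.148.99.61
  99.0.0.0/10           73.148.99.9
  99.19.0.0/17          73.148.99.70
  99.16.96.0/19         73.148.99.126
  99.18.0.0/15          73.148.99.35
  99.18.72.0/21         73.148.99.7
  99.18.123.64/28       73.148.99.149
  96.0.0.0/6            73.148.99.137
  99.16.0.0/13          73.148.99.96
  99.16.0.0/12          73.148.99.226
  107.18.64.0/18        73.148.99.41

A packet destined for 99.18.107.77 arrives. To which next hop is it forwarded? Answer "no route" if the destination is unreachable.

Routes whose prefix contains 99.18.107.77:
  96.0.0.0/6 (96.0.0.0 - 99.255.255.255) -> 73.148.99.137
  99.0.0.0/10 (99.0.0.0 - 99.63.255.255) -> 73.148.99.9
  99.16.0.0/12 (99.16.0.0 - 99.31.255.255) -> 73.148.99.226
  99.16.0.0/13 (99.16.0.0 - 99.23.255.255) -> 73.148.99.96
  99.18.0.0/15 (99.18.0.0 - 99.19.255.255) -> 73.148.99.35
More-specific entries that do NOT match:
  99.18.107.72/30 (99.18.107.72 - 99.18.107.75) does not contain 99.18.107.77
  99.18.123.64/28 (99.18.123.64 - 99.18.123.79) does not contain 99.18.107.77
  99.18.106.0/25 (99.18.106.0 - 99.18.106.127) does not contain 99.18.107.77
  99.18.108.0/22 (99.18.108.0 - 99.18.111.255) does not contain 99.18.107.77
  99.18.72.0/21 (99.18.72.0 - 99.18.79.255) does not contain 99.18.107.77
  99.16.96.0/19 (99.16.96.0 - 99.16.127.255) does not contain 99.18.107.77
  107.18.64.0/18 (107.18.64.0 - 107.18.127.255) does not contain 99.18.107.77
  99.26.0.0/17 (99.26.0.0 - 99.26.127.255) does not contain 99.18.107.77
  99.19.0.0/17 (99.19.0.0 - 99.19.127.255) does not contain 99.18.107.77
Longest matching prefix is /15 -> next hop 73.148.99.35.

73.148.99.35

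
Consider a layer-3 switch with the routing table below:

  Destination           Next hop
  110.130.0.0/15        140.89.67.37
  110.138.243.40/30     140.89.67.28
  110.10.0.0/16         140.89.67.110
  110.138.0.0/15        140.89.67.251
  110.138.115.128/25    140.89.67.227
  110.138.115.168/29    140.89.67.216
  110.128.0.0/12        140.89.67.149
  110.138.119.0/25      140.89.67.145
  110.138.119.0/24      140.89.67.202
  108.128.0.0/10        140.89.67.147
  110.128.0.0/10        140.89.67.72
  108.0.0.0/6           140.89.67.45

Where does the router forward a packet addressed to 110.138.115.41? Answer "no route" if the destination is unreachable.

Routes whose prefix contains 110.138.115.41:
  108.0.0.0/6 (108.0.0.0 - 111.255.255.255) -> 140.89.67.45
  110.128.0.0/10 (110.128.0.0 - 110.191.255.255) -> 140.89.67.72
  110.128.0.0/12 (110.128.0.0 - 110.143.255.255) -> 140.89.67.149
  110.138.0.0/15 (110.138.0.0 - 110.139.255.255) -> 140.89.67.251
More-specific entries that do NOT match:
  110.138.243.40/30 (110.138.243.40 - 110.138.243.43) does not contain 110.138.115.41
  110.138.115.168/29 (110.138.115.168 - 110.138.115.175) does not contain 110.138.115.41
  110.138.115.128/25 (110.138.115.128 - 110.138.115.255) does not contain 110.138.115.41
  110.138.119.0/25 (110.138.119.0 - 110.138.119.127) does not contain 110.138.115.41
  110.138.119.0/24 (110.138.119.0 - 110.138.119.255) does not contain 110.138.115.41
  110.10.0.0/16 (110.10.0.0 - 110.10.255.255) does not contain 110.138.115.41
Longest matching prefix is /15 -> next hop 140.89.67.251.

140.89.67.251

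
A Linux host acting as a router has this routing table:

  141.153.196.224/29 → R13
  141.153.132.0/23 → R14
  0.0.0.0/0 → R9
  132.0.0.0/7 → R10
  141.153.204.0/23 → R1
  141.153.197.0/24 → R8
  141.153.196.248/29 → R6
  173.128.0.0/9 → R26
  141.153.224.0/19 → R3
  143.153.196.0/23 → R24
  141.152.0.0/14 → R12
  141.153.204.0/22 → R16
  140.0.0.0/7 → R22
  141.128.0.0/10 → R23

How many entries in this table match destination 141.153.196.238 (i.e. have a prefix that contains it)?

Prefixes containing 141.153.196.238:
  0.0.0.0/0 (default, matches everything)
  140.0.0.0/7 (140.0.0.0 - 141.255.255.255)
  141.128.0.0/10 (141.128.0.0 - 141.191.255.255)
  141.152.0.0/14 (141.152.0.0 - 141.155.255.255)
Total matching entries: 4.

4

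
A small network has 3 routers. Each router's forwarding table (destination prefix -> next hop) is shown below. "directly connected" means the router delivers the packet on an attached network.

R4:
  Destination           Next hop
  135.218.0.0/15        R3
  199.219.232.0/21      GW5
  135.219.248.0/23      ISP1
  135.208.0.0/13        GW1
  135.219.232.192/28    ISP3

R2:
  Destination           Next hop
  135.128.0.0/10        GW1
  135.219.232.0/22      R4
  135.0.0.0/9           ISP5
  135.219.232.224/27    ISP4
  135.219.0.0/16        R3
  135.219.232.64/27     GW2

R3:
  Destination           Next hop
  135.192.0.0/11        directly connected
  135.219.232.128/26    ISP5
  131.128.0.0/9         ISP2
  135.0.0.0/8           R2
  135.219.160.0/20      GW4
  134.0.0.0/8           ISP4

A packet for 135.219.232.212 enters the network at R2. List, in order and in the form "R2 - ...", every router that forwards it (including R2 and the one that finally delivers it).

At R2: longest match for 135.219.232.212 is 135.219.232.0/22 -> R4
At R4: longest match for 135.219.232.212 is 135.218.0.0/15 -> R3
At R3: longest match for 135.219.232.212 is 135.192.0.0/11 -> directly connected

R2 - R4 - R3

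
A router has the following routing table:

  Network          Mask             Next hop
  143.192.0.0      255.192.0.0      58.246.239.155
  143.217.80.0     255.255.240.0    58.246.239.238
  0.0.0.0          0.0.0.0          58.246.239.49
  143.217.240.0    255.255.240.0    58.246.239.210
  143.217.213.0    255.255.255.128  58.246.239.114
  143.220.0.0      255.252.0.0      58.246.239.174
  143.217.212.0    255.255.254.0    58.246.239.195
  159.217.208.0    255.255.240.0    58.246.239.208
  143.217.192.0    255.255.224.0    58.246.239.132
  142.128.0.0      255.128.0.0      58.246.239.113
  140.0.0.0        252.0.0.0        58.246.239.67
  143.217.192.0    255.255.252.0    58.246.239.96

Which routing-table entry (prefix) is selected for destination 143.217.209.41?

Entries matching 143.217.209.41:
  0.0.0.0/0 (default, matches everything)
  140.0.0.0/6 (140.0.0.0 - 143.255.255.255)
  143.192.0.0/10 (143.192.0.0 - 143.255.255.255)
  143.217.192.0/19 (143.217.192.0 - 143.217.223.255)
Most specific is 143.217.192.0/19.

143.217.192.0/19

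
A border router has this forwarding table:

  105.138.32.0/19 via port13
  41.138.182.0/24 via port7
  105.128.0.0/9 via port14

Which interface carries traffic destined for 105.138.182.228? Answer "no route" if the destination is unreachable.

Routes whose prefix contains 105.138.182.228:
  105.128.0.0/9 (105.128.0.0 - 105.255.255.255) -> port14
More-specific entries that do NOT match:
  41.138.182.0/24 (41.138.182.0 - 41.138.182.255) does not contain 105.138.182.228
  105.138.32.0/19 (105.138.32.0 - 105.138.63.255) does not contain 105.138.182.228
Longest matching prefix is /9 -> interface port14.

port14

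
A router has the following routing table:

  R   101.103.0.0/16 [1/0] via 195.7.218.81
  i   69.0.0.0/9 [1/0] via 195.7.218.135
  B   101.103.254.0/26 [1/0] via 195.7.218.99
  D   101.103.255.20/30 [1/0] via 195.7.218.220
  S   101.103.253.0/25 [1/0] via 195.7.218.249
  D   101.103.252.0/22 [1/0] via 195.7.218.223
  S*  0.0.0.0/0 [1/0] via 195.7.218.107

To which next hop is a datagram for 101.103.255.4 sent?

Routes whose prefix contains 101.103.255.4:
  0.0.0.0/0 (default, matches everything) -> 195.7.218.107
  101.103.0.0/16 (101.103.0.0 - 101.103.255.255) -> 195.7.218.81
  101.103.252.0/22 (101.103.252.0 - 101.103.255.255) -> 195.7.218.223
More-specific entries that do NOT match:
  101.103.255.20/30 (101.103.255.20 - 101.103.255.23) does not contain 101.103.255.4
  101.103.254.0/26 (101.103.254.0 - 101.103.254.63) does not contain 101.103.255.4
  101.103.253.0/25 (101.103.253.0 - 101.103.253.127) does not contain 101.103.255.4
Longest matching prefix is /22 -> next hop 195.7.218.223.

195.7.218.223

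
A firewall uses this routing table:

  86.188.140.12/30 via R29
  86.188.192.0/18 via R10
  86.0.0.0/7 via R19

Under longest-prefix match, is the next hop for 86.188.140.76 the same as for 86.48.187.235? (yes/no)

yes

86.188.140.76: longest match 86.0.0.0/7 -> R19
86.48.187.235: longest match 86.0.0.0/7 -> R19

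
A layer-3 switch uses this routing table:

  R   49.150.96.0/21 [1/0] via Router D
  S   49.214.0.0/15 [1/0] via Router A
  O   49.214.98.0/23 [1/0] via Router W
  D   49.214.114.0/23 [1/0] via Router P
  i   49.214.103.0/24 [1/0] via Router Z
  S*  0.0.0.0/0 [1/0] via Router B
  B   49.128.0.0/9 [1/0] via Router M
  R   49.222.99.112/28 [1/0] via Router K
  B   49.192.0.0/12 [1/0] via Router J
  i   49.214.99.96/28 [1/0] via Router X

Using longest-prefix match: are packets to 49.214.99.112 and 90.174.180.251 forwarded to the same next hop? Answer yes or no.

no

49.214.99.112: longest match 49.214.98.0/23 -> Router W
90.174.180.251: longest match 0.0.0.0/0 -> Router B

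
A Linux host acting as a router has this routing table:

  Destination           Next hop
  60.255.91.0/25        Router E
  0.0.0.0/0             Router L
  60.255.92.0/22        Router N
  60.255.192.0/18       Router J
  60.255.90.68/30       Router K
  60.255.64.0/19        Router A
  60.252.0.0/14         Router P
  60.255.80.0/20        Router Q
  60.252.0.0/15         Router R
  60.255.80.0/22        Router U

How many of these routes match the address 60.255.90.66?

4

Prefixes containing 60.255.90.66:
  0.0.0.0/0 (default, matches everything)
  60.252.0.0/14 (60.252.0.0 - 60.255.255.255)
  60.255.64.0/19 (60.255.64.0 - 60.255.95.255)
  60.255.80.0/20 (60.255.80.0 - 60.255.95.255)
Total matching entries: 4.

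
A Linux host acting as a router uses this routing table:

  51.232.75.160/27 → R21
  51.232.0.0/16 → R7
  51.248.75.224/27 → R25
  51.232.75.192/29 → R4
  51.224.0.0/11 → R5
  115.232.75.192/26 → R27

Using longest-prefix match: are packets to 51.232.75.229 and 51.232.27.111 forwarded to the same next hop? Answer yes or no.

51.232.75.229: longest match 51.232.0.0/16 -> R7
51.232.27.111: longest match 51.232.0.0/16 -> R7

yes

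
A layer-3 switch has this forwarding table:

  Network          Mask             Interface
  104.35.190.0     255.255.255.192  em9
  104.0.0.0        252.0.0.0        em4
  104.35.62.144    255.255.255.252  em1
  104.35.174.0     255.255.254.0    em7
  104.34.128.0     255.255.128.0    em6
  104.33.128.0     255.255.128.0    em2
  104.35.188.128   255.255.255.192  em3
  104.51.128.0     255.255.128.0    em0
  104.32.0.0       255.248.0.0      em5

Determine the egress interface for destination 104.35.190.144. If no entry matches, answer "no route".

em5

Routes whose prefix contains 104.35.190.144:
  104.0.0.0/6 (104.0.0.0 - 107.255.255.255) -> em4
  104.32.0.0/13 (104.32.0.0 - 104.39.255.255) -> em5
More-specific entries that do NOT match:
  104.35.62.144/30 (104.35.62.144 - 104.35.62.147) does not contain 104.35.190.144
  104.35.190.0/26 (104.35.190.0 - 104.35.190.63) does not contain 104.35.190.144
  104.35.188.128/26 (104.35.188.128 - 104.35.188.191) does not contain 104.35.190.144
  104.35.174.0/23 (104.35.174.0 - 104.35.175.255) does not contain 104.35.190.144
  104.34.128.0/17 (104.34.128.0 - 104.34.255.255) does not contain 104.35.190.144
  104.33.128.0/17 (104.33.128.0 - 104.33.255.255) does not contain 104.35.190.144
  104.51.128.0/17 (104.51.128.0 - 104.51.255.255) does not contain 104.35.190.144
Longest matching prefix is /13 -> interface em5.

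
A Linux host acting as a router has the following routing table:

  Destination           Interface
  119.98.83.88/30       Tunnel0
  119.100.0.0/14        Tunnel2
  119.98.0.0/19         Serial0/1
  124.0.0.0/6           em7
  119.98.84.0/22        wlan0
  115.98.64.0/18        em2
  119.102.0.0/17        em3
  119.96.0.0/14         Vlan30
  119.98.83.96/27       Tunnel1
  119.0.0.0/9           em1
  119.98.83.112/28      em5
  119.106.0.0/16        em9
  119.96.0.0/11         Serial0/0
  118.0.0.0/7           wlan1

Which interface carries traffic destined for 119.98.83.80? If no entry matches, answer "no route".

Routes whose prefix contains 119.98.83.80:
  118.0.0.0/7 (118.0.0.0 - 119.255.255.255) -> wlan1
  119.0.0.0/9 (119.0.0.0 - 119.127.255.255) -> em1
  119.96.0.0/11 (119.96.0.0 - 119.127.255.255) -> Serial0/0
  119.96.0.0/14 (119.96.0.0 - 119.99.255.255) -> Vlan30
More-specific entries that do NOT match:
  119.98.83.88/30 (119.98.83.88 - 119.98.83.91) does not contain 119.98.83.80
  119.98.83.112/28 (119.98.83.112 - 119.98.83.127) does not contain 119.98.83.80
  119.98.83.96/27 (119.98.83.96 - 119.98.83.127) does not contain 119.98.83.80
  119.98.84.0/22 (119.98.84.0 - 119.98.87.255) does not contain 119.98.83.80
  119.98.0.0/19 (119.98.0.0 - 119.98.31.255) does not contain 119.98.83.80
  115.98.64.0/18 (115.98.64.0 - 115.98.127.255) does not contain 119.98.83.80
  119.102.0.0/17 (119.102.0.0 - 119.102.127.255) does not contain 119.98.83.80
  119.106.0.0/16 (119.106.0.0 - 119.106.255.255) does not contain 119.98.83.80
Longest matching prefix is /14 -> interface Vlan30.

Vlan30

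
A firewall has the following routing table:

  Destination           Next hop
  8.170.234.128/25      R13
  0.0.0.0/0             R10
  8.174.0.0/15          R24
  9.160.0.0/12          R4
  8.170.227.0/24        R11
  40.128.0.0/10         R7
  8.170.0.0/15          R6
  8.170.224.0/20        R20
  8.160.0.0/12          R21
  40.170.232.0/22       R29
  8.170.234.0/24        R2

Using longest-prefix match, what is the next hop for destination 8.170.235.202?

R20

Routes whose prefix contains 8.170.235.202:
  0.0.0.0/0 (default, matches everything) -> R10
  8.160.0.0/12 (8.160.0.0 - 8.175.255.255) -> R21
  8.170.0.0/15 (8.170.0.0 - 8.171.255.255) -> R6
  8.170.224.0/20 (8.170.224.0 - 8.170.239.255) -> R20
More-specific entries that do NOT match:
  8.170.234.128/25 (8.170.234.128 - 8.170.234.255) does not contain 8.170.235.202
  8.170.227.0/24 (8.170.227.0 - 8.170.227.255) does not contain 8.170.235.202
  8.170.234.0/24 (8.170.234.0 - 8.170.234.255) does not contain 8.170.235.202
  40.170.232.0/22 (40.170.232.0 - 40.170.235.255) does not contain 8.170.235.202
Longest matching prefix is /20 -> next hop R20.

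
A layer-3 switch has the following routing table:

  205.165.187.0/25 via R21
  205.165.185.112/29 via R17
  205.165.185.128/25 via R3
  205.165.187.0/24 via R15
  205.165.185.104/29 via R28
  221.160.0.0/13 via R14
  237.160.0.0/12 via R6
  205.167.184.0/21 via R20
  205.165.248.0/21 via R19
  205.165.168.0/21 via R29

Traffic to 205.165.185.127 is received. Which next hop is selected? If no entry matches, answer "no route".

no route

No entry's prefix contains 205.165.185.127; there is no default route.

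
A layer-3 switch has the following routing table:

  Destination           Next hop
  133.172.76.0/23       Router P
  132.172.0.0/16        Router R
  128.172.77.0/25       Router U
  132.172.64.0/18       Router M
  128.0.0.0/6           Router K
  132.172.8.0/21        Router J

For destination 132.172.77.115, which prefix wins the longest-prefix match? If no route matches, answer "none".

132.172.64.0/18

Entries matching 132.172.77.115:
  132.172.0.0/16 (132.172.0.0 - 132.172.255.255)
  132.172.64.0/18 (132.172.64.0 - 132.172.127.255)
Most specific is 132.172.64.0/18.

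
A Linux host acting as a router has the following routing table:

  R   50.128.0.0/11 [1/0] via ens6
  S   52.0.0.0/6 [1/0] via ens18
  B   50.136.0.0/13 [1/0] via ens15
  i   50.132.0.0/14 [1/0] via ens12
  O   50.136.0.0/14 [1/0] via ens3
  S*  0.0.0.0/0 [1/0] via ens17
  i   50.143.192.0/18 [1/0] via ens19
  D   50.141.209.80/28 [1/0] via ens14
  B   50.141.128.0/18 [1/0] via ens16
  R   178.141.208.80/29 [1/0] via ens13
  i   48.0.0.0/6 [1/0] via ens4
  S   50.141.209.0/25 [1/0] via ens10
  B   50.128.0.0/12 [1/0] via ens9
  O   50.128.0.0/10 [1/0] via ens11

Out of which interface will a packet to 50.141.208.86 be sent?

Routes whose prefix contains 50.141.208.86:
  0.0.0.0/0 (default, matches everything) -> ens17
  48.0.0.0/6 (48.0.0.0 - 51.255.255.255) -> ens4
  50.128.0.0/10 (50.128.0.0 - 50.191.255.255) -> ens11
  50.128.0.0/11 (50.128.0.0 - 50.159.255.255) -> ens6
  50.128.0.0/12 (50.128.0.0 - 50.143.255.255) -> ens9
  50.136.0.0/13 (50.136.0.0 - 50.143.255.255) -> ens15
More-specific entries that do NOT match:
  178.141.208.80/29 (178.141.208.80 - 178.141.208.87) does not contain 50.141.208.86
  50.141.209.80/28 (50.141.209.80 - 50.141.209.95) does not contain 50.141.208.86
  50.141.209.0/25 (50.141.209.0 - 50.141.209.127) does not contain 50.141.208.86
  50.143.192.0/18 (50.143.192.0 - 50.143.255.255) does not contain 50.141.208.86
  50.141.128.0/18 (50.141.128.0 - 50.141.191.255) does not contain 50.141.208.86
  50.132.0.0/14 (50.132.0.0 - 50.135.255.255) does not contain 50.141.208.86
  50.136.0.0/14 (50.136.0.0 - 50.139.255.255) does not contain 50.141.208.86
Longest matching prefix is /13 -> interface ens15.

ens15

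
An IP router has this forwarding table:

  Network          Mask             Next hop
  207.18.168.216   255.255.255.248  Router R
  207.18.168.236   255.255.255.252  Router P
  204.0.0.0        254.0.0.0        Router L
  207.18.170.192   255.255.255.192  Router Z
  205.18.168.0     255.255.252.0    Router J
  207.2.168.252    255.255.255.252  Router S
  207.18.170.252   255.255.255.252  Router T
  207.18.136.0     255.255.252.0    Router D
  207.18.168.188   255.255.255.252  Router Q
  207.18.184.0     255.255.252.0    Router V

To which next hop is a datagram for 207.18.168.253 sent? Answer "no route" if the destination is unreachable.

No entry's prefix contains 207.18.168.253; there is no default route.

no route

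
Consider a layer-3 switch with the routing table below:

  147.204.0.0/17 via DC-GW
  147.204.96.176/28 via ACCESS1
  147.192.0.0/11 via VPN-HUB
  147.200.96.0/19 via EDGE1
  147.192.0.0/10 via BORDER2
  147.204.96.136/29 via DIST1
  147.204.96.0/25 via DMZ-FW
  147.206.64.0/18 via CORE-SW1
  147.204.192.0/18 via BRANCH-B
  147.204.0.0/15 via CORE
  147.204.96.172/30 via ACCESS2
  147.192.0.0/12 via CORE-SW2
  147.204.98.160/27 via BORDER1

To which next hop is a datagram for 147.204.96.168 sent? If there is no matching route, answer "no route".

Routes whose prefix contains 147.204.96.168:
  147.192.0.0/10 (147.192.0.0 - 147.255.255.255) -> BORDER2
  147.192.0.0/11 (147.192.0.0 - 147.223.255.255) -> VPN-HUB
  147.192.0.0/12 (147.192.0.0 - 147.207.255.255) -> CORE-SW2
  147.204.0.0/15 (147.204.0.0 - 147.205.255.255) -> CORE
  147.204.0.0/17 (147.204.0.0 - 147.204.127.255) -> DC-GW
More-specific entries that do NOT match:
  147.204.96.172/30 (147.204.96.172 - 147.204.96.175) does not contain 147.204.96.168
  147.204.96.136/29 (147.204.96.136 - 147.204.96.143) does not contain 147.204.96.168
  147.204.96.176/28 (147.204.96.176 - 147.204.96.191) does not contain 147.204.96.168
  147.204.98.160/27 (147.204.98.160 - 147.204.98.191) does not contain 147.204.96.168
  147.204.96.0/25 (147.204.96.0 - 147.204.96.127) does not contain 147.204.96.168
  147.200.96.0/19 (147.200.96.0 - 147.200.127.255) does not contain 147.204.96.168
  147.206.64.0/18 (147.206.64.0 - 147.206.127.255) does not contain 147.204.96.168
  147.204.192.0/18 (147.204.192.0 - 147.204.255.255) does not contain 147.204.96.168
Longest matching prefix is /17 -> next hop DC-GW.

DC-GW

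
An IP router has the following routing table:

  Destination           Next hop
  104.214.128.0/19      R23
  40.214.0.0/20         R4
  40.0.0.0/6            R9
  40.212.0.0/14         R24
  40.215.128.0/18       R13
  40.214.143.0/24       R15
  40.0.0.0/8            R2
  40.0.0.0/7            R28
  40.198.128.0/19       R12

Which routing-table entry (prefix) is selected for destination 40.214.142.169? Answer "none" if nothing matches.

40.212.0.0/14

Entries matching 40.214.142.169:
  40.0.0.0/6 (40.0.0.0 - 43.255.255.255)
  40.0.0.0/7 (40.0.0.0 - 41.255.255.255)
  40.0.0.0/8 (40.0.0.0 - 40.255.255.255)
  40.212.0.0/14 (40.212.0.0 - 40.215.255.255)
Most specific is 40.212.0.0/14.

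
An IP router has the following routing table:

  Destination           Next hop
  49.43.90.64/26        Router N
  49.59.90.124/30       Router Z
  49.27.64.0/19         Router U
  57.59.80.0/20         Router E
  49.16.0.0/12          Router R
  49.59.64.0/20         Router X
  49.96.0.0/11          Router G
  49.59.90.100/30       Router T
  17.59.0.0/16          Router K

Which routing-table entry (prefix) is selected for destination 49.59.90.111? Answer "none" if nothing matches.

49.59.90.111 is outside every listed prefix and there is no default route.

none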